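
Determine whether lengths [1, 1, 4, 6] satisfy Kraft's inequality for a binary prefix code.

Kraft inequality: Σ 2^(-l_i) ≤ 1 for prefix-free code
Calculating: 2^(-1) + 2^(-1) + 2^(-4) + 2^(-6)
= 0.5 + 0.5 + 0.0625 + 0.015625
= 1.0781
Since 1.0781 > 1, prefix-free code does not exist


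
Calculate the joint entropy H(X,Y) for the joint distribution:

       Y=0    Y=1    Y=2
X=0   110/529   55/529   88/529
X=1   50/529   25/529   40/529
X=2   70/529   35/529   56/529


H(X,Y) = -Σ p(x,y) log₂ p(x,y)
  p(0,0)=110/529: -0.2079 × log₂(0.2079) = 0.4711
  p(0,1)=55/529: -0.1040 × log₂(0.1040) = 0.3395
  p(0,2)=88/529: -0.1664 × log₂(0.1664) = 0.4305
  p(1,0)=50/529: -0.0945 × log₂(0.0945) = 0.3217
  p(1,1)=25/529: -0.0473 × log₂(0.0473) = 0.2081
  p(1,2)=40/529: -0.0756 × log₂(0.0756) = 0.2817
  p(2,0)=70/529: -0.1323 × log₂(0.1323) = 0.3861
  p(2,1)=35/529: -0.0662 × log₂(0.0662) = 0.2592
  p(2,2)=56/529: -0.1059 × log₂(0.1059) = 0.3430
H(X,Y) = 3.0409 bits


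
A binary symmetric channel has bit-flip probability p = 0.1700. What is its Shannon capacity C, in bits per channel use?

For BSC with error probability p:
C = 1 - H(p) where H(p) is binary entropy
H(0.1700) = -0.1700 × log₂(0.1700) - 0.8300 × log₂(0.8300)
H(p) = 0.6577
C = 1 - 0.6577 = 0.3423 bits/use


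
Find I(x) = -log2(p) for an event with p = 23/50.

Information content I(x) = -log₂(p(x))
I = -log₂(23/50) = -log₂(0.4600)
I = 1.1203 bits


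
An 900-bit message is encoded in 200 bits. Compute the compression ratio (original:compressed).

Compression ratio = Original / Compressed
= 900 / 200 = 4.50:1


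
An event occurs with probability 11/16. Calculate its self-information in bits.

Information content I(x) = -log₂(p(x))
I = -log₂(11/16) = -log₂(0.6875)
I = 0.5406 bits


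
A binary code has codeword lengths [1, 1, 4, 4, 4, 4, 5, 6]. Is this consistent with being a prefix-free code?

Kraft inequality: Σ 2^(-l_i) ≤ 1 for prefix-free code
Calculating: 2^(-1) + 2^(-1) + 2^(-4) + 2^(-4) + 2^(-4) + 2^(-4) + 2^(-5) + 2^(-6)
= 0.5 + 0.5 + 0.0625 + 0.0625 + 0.0625 + 0.0625 + 0.03125 + 0.015625
= 1.2969
Since 1.2969 > 1, prefix-free code does not exist


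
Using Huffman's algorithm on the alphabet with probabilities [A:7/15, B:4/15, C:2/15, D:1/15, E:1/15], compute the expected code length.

Huffman tree construction:
Combine smallest probabilities repeatedly
Resulting codes:
  A: 0 (length 1)
  B: 10 (length 2)
  C: 110 (length 3)
  D: 1110 (length 4)
  E: 1111 (length 4)
Average length = Σ p(s) × length(s) = 1.9333 bits


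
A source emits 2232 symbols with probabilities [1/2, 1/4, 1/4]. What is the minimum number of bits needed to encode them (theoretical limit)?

Entropy H = 1.5000 bits/symbol
Minimum bits = H × n = 1.5000 × 2232
= 3348.00 bits


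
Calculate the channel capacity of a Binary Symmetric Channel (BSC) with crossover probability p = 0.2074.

For BSC with error probability p:
C = 1 - H(p) where H(p) is binary entropy
H(0.2074) = -0.2074 × log₂(0.2074) - 0.7926 × log₂(0.7926)
H(p) = 0.7365
C = 1 - 0.7365 = 0.2635 bits/use


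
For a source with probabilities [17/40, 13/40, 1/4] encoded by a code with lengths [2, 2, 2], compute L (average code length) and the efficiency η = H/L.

Average length L = Σ p_i × l_i = 2.0000 bits
Entropy H = 1.5516 bits
Efficiency η = H/L × 100% = 77.58%


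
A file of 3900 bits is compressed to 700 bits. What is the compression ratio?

Compression ratio = Original / Compressed
= 3900 / 700 = 5.57:1


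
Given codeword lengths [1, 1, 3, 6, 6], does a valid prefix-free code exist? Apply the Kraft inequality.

Kraft inequality: Σ 2^(-l_i) ≤ 1 for prefix-free code
Calculating: 2^(-1) + 2^(-1) + 2^(-3) + 2^(-6) + 2^(-6)
= 0.5 + 0.5 + 0.125 + 0.015625 + 0.015625
= 1.1562
Since 1.1562 > 1, prefix-free code does not exist


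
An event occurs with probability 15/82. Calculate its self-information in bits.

Information content I(x) = -log₂(p(x))
I = -log₂(15/82) = -log₂(0.1829)
I = 2.4507 bits


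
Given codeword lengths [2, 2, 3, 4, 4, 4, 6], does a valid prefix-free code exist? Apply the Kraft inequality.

Kraft inequality: Σ 2^(-l_i) ≤ 1 for prefix-free code
Calculating: 2^(-2) + 2^(-2) + 2^(-3) + 2^(-4) + 2^(-4) + 2^(-4) + 2^(-6)
= 0.25 + 0.25 + 0.125 + 0.0625 + 0.0625 + 0.0625 + 0.015625
= 0.8281
Since 0.8281 ≤ 1, prefix-free code exists


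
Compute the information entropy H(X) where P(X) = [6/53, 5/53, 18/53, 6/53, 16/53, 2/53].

H(X) = -Σ p(x) log₂ p(x)
  -6/53 × log₂(6/53) = 0.3558
  -5/53 × log₂(5/53) = 0.3213
  -18/53 × log₂(18/53) = 0.5291
  -6/53 × log₂(6/53) = 0.3558
  -16/53 × log₂(16/53) = 0.5216
  -2/53 × log₂(2/53) = 0.1784
H(X) = 2.2621 bits


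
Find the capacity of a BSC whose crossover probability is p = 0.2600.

For BSC with error probability p:
C = 1 - H(p) where H(p) is binary entropy
H(0.2600) = -0.2600 × log₂(0.2600) - 0.7400 × log₂(0.7400)
H(p) = 0.8267
C = 1 - 0.8267 = 0.1733 bits/use


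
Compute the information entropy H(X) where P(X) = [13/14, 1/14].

H(X) = -Σ p(x) log₂ p(x)
  -13/14 × log₂(13/14) = 0.0993
  -1/14 × log₂(1/14) = 0.2720
H(X) = 0.3712 bits


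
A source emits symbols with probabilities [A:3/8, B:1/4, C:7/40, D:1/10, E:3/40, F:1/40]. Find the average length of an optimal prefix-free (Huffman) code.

Huffman tree construction:
Combine smallest probabilities repeatedly
Resulting codes:
  A: 11 (length 2)
  B: 10 (length 2)
  C: 00 (length 2)
  D: 010 (length 3)
  E: 0111 (length 4)
  F: 0110 (length 4)
Average length = Σ p(s) × length(s) = 2.3000 bits


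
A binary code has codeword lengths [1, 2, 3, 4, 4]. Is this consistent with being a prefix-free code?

Kraft inequality: Σ 2^(-l_i) ≤ 1 for prefix-free code
Calculating: 2^(-1) + 2^(-2) + 2^(-3) + 2^(-4) + 2^(-4)
= 0.5 + 0.25 + 0.125 + 0.0625 + 0.0625
= 1.0000
Since 1.0000 ≤ 1, prefix-free code exists


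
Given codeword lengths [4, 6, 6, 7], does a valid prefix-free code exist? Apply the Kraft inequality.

Kraft inequality: Σ 2^(-l_i) ≤ 1 for prefix-free code
Calculating: 2^(-4) + 2^(-6) + 2^(-6) + 2^(-7)
= 0.0625 + 0.015625 + 0.015625 + 0.0078125
= 0.1016
Since 0.1016 ≤ 1, prefix-free code exists


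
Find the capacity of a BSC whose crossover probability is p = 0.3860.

For BSC with error probability p:
C = 1 - H(p) where H(p) is binary entropy
H(0.3860) = -0.3860 × log₂(0.3860) - 0.6140 × log₂(0.6140)
H(p) = 0.9622
C = 1 - 0.9622 = 0.0378 bits/use


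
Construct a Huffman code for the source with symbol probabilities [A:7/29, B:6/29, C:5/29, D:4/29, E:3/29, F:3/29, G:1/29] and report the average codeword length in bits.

Huffman tree construction:
Combine smallest probabilities repeatedly
Resulting codes:
  A: 01 (length 2)
  B: 00 (length 2)
  C: 111 (length 3)
  D: 101 (length 3)
  E: 1101 (length 4)
  F: 100 (length 3)
  G: 1100 (length 4)
Average length = Σ p(s) × length(s) = 2.6897 bits


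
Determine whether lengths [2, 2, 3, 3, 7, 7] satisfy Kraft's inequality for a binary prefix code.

Kraft inequality: Σ 2^(-l_i) ≤ 1 for prefix-free code
Calculating: 2^(-2) + 2^(-2) + 2^(-3) + 2^(-3) + 2^(-7) + 2^(-7)
= 0.25 + 0.25 + 0.125 + 0.125 + 0.0078125 + 0.0078125
= 0.7656
Since 0.7656 ≤ 1, prefix-free code exists


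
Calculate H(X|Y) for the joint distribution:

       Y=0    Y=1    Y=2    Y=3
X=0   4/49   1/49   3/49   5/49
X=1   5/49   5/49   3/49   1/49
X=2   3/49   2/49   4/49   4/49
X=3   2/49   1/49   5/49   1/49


H(X|Y) = Σ_y p(y) H(X|Y=y)
  p(Y=0) = 2/7, H(X|Y=0) = 1.9242
  p(Y=1) = 9/49, H(X|Y=1) = 1.6577
  p(Y=2) = 15/49, H(X|Y=2) = 1.9656
  p(Y=3) = 11/49, H(X|Y=3) = 1.6767
H(X|Y) = 0.2857×1.9242 + 0.1837×1.6577 + 0.3061×1.9656 + 0.2245×1.6767 = 1.8324 bits


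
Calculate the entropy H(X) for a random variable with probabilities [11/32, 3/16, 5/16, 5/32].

H(X) = -Σ p(x) log₂ p(x)
  -11/32 × log₂(11/32) = 0.5296
  -3/16 × log₂(3/16) = 0.4528
  -5/16 × log₂(5/16) = 0.5244
  -5/32 × log₂(5/32) = 0.4184
H(X) = 1.9252 bits


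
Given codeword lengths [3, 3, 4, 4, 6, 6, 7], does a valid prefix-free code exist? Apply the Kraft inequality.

Kraft inequality: Σ 2^(-l_i) ≤ 1 for prefix-free code
Calculating: 2^(-3) + 2^(-3) + 2^(-4) + 2^(-4) + 2^(-6) + 2^(-6) + 2^(-7)
= 0.125 + 0.125 + 0.0625 + 0.0625 + 0.015625 + 0.015625 + 0.0078125
= 0.4141
Since 0.4141 ≤ 1, prefix-free code exists


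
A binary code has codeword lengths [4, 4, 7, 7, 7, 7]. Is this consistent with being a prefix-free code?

Kraft inequality: Σ 2^(-l_i) ≤ 1 for prefix-free code
Calculating: 2^(-4) + 2^(-4) + 2^(-7) + 2^(-7) + 2^(-7) + 2^(-7)
= 0.0625 + 0.0625 + 0.0078125 + 0.0078125 + 0.0078125 + 0.0078125
= 0.1562
Since 0.1562 ≤ 1, prefix-free code exists


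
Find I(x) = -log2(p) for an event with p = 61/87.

Information content I(x) = -log₂(p(x))
I = -log₂(61/87) = -log₂(0.7011)
I = 0.5122 bits


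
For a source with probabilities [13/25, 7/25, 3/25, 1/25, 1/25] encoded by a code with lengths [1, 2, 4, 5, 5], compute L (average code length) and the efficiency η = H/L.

Average length L = Σ p_i × l_i = 1.9600 bits
Entropy H = 1.7434 bits
Efficiency η = H/L × 100% = 88.95%


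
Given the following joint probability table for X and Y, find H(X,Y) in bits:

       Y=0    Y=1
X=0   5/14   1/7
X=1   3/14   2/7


H(X,Y) = -Σ p(x,y) log₂ p(x,y)
  p(0,0)=5/14: -0.3571 × log₂(0.3571) = 0.5305
  p(0,1)=1/7: -0.1429 × log₂(0.1429) = 0.4011
  p(1,0)=3/14: -0.2143 × log₂(0.2143) = 0.4762
  p(1,1)=2/7: -0.2857 × log₂(0.2857) = 0.5164
H(X,Y) = 1.9242 bits


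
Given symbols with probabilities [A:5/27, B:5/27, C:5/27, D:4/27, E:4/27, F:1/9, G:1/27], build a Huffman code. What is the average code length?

Huffman tree construction:
Combine smallest probabilities repeatedly
Resulting codes:
  A: 111 (length 3)
  B: 00 (length 2)
  C: 01 (length 2)
  D: 100 (length 3)
  E: 101 (length 3)
  F: 1101 (length 4)
  G: 1100 (length 4)
Average length = Σ p(s) × length(s) = 2.7778 bits


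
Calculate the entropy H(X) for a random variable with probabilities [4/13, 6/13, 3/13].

H(X) = -Σ p(x) log₂ p(x)
  -4/13 × log₂(4/13) = 0.5232
  -6/13 × log₂(6/13) = 0.5148
  -3/13 × log₂(3/13) = 0.4882
H(X) = 1.5262 bits


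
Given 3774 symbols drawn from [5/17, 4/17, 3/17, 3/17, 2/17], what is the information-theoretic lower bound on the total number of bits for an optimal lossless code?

Entropy H = 2.2569 bits/symbol
Minimum bits = H × n = 2.2569 × 3774
= 8517.57 bits


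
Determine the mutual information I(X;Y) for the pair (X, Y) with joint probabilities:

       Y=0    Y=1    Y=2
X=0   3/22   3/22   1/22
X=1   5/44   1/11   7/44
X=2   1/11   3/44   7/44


H(X) = 1.5820, H(Y) = 1.5797, H(X,Y) = 3.0802
I(X;Y) = H(X) + H(Y) - H(X,Y) = 0.0815 bits


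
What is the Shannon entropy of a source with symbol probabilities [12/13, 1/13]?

H(X) = -Σ p(x) log₂ p(x)
  -12/13 × log₂(12/13) = 0.1066
  -1/13 × log₂(1/13) = 0.2846
H(X) = 0.3912 bits


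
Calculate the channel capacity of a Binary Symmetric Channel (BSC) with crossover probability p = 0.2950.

For BSC with error probability p:
C = 1 - H(p) where H(p) is binary entropy
H(0.2950) = -0.2950 × log₂(0.2950) - 0.7050 × log₂(0.7050)
H(p) = 0.8751
C = 1 - 0.8751 = 0.1249 bits/use


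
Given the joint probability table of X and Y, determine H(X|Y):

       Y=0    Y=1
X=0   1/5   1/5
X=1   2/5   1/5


H(X|Y) = Σ_y p(y) H(X|Y=y)
  p(Y=0) = 3/5, H(X|Y=0) = 0.9183
  p(Y=1) = 2/5, H(X|Y=1) = 1.0000
H(X|Y) = 0.6000×0.9183 + 0.4000×1.0000 = 0.9510 bits


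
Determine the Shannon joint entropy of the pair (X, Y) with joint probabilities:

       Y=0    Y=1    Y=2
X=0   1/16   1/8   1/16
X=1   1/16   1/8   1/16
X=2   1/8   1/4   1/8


H(X,Y) = -Σ p(x,y) log₂ p(x,y)
  p(0,0)=1/16: -0.0625 × log₂(0.0625) = 0.2500
  p(0,1)=1/8: -0.1250 × log₂(0.1250) = 0.3750
  p(0,2)=1/16: -0.0625 × log₂(0.0625) = 0.2500
  p(1,0)=1/16: -0.0625 × log₂(0.0625) = 0.2500
  p(1,1)=1/8: -0.1250 × log₂(0.1250) = 0.3750
  p(1,2)=1/16: -0.0625 × log₂(0.0625) = 0.2500
  p(2,0)=1/8: -0.1250 × log₂(0.1250) = 0.3750
  p(2,1)=1/4: -0.2500 × log₂(0.2500) = 0.5000
  p(2,2)=1/8: -0.1250 × log₂(0.1250) = 0.3750
H(X,Y) = 3.0000 bits


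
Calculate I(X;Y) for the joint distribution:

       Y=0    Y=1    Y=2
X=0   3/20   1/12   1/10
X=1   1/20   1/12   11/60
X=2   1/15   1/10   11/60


H(X) = 1.5838, H(Y) = 1.5301, H(X,Y) = 3.0464
I(X;Y) = H(X) + H(Y) - H(X,Y) = 0.0675 bits


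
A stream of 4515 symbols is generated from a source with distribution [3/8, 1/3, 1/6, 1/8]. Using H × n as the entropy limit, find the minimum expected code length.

Entropy H = 1.8648 bits/symbol
Minimum bits = H × n = 1.8648 × 4515
= 8419.51 bits


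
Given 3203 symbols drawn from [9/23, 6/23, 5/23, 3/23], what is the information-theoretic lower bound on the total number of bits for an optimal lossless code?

Entropy H = 1.8973 bits/symbol
Minimum bits = H × n = 1.8973 × 3203
= 6077.11 bits


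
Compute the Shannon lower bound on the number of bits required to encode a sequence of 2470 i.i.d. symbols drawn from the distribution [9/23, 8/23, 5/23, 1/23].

Entropy H = 1.7349 bits/symbol
Minimum bits = H × n = 1.7349 × 2470
= 4285.23 bits


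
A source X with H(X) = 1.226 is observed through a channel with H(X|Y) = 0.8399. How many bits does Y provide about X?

I(X;Y) = H(X) - H(X|Y)
I(X;Y) = 1.226 - 0.8399 = 0.3861 bits


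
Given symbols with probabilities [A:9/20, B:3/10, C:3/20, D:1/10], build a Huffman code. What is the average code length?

Huffman tree construction:
Combine smallest probabilities repeatedly
Resulting codes:
  A: 0 (length 1)
  B: 11 (length 2)
  C: 101 (length 3)
  D: 100 (length 3)
Average length = Σ p(s) × length(s) = 1.8000 bits


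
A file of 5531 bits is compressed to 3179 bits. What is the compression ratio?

Compression ratio = Original / Compressed
= 5531 / 3179 = 1.74:1


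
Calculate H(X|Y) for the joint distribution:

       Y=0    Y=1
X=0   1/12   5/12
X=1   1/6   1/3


H(X|Y) = Σ_y p(y) H(X|Y=y)
  p(Y=0) = 1/4, H(X|Y=0) = 0.9183
  p(Y=1) = 3/4, H(X|Y=1) = 0.9911
H(X|Y) = 0.2500×0.9183 + 0.7500×0.9911 = 0.9729 bits


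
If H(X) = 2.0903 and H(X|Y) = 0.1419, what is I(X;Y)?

I(X;Y) = H(X) - H(X|Y)
I(X;Y) = 2.0903 - 0.1419 = 1.9484 bits


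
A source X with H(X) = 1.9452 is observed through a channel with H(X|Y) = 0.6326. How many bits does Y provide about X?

I(X;Y) = H(X) - H(X|Y)
I(X;Y) = 1.9452 - 0.6326 = 1.3126 bits


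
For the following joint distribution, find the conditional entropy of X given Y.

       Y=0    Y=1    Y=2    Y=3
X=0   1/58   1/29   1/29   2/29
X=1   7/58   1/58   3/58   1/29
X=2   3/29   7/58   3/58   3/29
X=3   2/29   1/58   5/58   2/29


H(X|Y) = Σ_y p(y) H(X|Y=y)
  p(Y=0) = 9/29, H(X|Y=0) = 1.7721
  p(Y=1) = 11/58, H(X|Y=1) = 1.4911
  p(Y=2) = 13/58, H(X|Y=2) = 1.9220
  p(Y=3) = 8/29, H(X|Y=3) = 1.9056
H(X|Y) = 0.3103×1.7721 + 0.1897×1.4911 + 0.2241×1.9220 + 0.2759×1.9056 = 1.7892 bits


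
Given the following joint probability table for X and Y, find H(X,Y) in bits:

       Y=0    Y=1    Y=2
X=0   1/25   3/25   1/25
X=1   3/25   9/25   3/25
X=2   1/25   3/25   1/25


H(X,Y) = -Σ p(x,y) log₂ p(x,y)
  p(0,0)=1/25: -0.0400 × log₂(0.0400) = 0.1858
  p(0,1)=3/25: -0.1200 × log₂(0.1200) = 0.3671
  p(0,2)=1/25: -0.0400 × log₂(0.0400) = 0.1858
  p(1,0)=3/25: -0.1200 × log₂(0.1200) = 0.3671
  p(1,1)=9/25: -0.3600 × log₂(0.3600) = 0.5306
  p(1,2)=3/25: -0.1200 × log₂(0.1200) = 0.3671
  p(2,0)=1/25: -0.0400 × log₂(0.0400) = 0.1858
  p(2,1)=3/25: -0.1200 × log₂(0.1200) = 0.3671
  p(2,2)=1/25: -0.0400 × log₂(0.0400) = 0.1858
H(X,Y) = 2.7419 bits


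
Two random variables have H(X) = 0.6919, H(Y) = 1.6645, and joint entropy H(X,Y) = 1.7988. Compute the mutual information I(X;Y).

I(X;Y) = H(X) + H(Y) - H(X,Y)
I(X;Y) = 0.6919 + 1.6645 - 1.7988 = 0.5576 bits


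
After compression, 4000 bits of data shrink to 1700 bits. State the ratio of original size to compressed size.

Compression ratio = Original / Compressed
= 4000 / 1700 = 2.35:1


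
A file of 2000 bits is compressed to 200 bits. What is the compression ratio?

Compression ratio = Original / Compressed
= 2000 / 200 = 10.00:1


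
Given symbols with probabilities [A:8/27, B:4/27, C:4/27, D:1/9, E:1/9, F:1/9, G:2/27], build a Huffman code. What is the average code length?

Huffman tree construction:
Combine smallest probabilities repeatedly
Resulting codes:
  A: 10 (length 2)
  B: 110 (length 3)
  C: 111 (length 3)
  D: 001 (length 3)
  E: 010 (length 3)
  F: 011 (length 3)
  G: 000 (length 3)
Average length = Σ p(s) × length(s) = 2.7037 bits


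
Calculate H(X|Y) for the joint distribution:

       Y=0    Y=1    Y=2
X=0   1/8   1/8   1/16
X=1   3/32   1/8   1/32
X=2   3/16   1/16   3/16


H(X|Y) = Σ_y p(y) H(X|Y=y)
  p(Y=0) = 13/32, H(X|Y=0) = 1.5262
  p(Y=1) = 5/16, H(X|Y=1) = 1.5219
  p(Y=2) = 9/32, H(X|Y=2) = 1.2244
H(X|Y) = 0.4062×1.5262 + 0.3125×1.5219 + 0.2812×1.2244 = 1.4400 bits


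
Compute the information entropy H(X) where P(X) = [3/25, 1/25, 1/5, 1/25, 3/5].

H(X) = -Σ p(x) log₂ p(x)
  -3/25 × log₂(3/25) = 0.3671
  -1/25 × log₂(1/25) = 0.1858
  -1/5 × log₂(1/5) = 0.4644
  -1/25 × log₂(1/25) = 0.1858
  -3/5 × log₂(3/5) = 0.4422
H(X) = 1.6451 bits


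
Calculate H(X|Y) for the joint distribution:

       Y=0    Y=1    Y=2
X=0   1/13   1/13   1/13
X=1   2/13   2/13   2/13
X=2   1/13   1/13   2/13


H(X|Y) = Σ_y p(y) H(X|Y=y)
  p(Y=0) = 4/13, H(X|Y=0) = 1.5000
  p(Y=1) = 4/13, H(X|Y=1) = 1.5000
  p(Y=2) = 5/13, H(X|Y=2) = 1.5219
H(X|Y) = 0.3077×1.5000 + 0.3077×1.5000 + 0.3846×1.5219 = 1.5084 bits


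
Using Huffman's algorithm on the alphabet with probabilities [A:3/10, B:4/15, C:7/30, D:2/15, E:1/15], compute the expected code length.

Huffman tree construction:
Combine smallest probabilities repeatedly
Resulting codes:
  A: 11 (length 2)
  B: 10 (length 2)
  C: 01 (length 2)
  D: 001 (length 3)
  E: 000 (length 3)
Average length = Σ p(s) × length(s) = 2.2000 bits


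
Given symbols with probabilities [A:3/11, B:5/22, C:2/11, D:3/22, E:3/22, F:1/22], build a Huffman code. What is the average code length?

Huffman tree construction:
Combine smallest probabilities repeatedly
Resulting codes:
  A: 10 (length 2)
  B: 01 (length 2)
  C: 111 (length 3)
  D: 001 (length 3)
  E: 110 (length 3)
  F: 000 (length 3)
Average length = Σ p(s) × length(s) = 2.5000 bits


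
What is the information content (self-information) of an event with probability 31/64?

Information content I(x) = -log₂(p(x))
I = -log₂(31/64) = -log₂(0.4844)
I = 1.0458 bits


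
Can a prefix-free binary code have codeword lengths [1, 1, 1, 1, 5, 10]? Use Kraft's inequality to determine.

Kraft inequality: Σ 2^(-l_i) ≤ 1 for prefix-free code
Calculating: 2^(-1) + 2^(-1) + 2^(-1) + 2^(-1) + 2^(-5) + 2^(-10)
= 0.5 + 0.5 + 0.5 + 0.5 + 0.03125 + 0.0009765625
= 2.0322
Since 2.0322 > 1, prefix-free code does not exist


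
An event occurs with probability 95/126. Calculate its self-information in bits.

Information content I(x) = -log₂(p(x))
I = -log₂(95/126) = -log₂(0.7540)
I = 0.4074 bits


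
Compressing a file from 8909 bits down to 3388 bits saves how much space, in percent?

Space savings = (1 - Compressed/Original) × 100%
= (1 - 3388/8909) × 100%
= 61.97%


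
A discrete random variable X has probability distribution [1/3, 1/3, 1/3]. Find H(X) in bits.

H(X) = -Σ p(x) log₂ p(x)
  -1/3 × log₂(1/3) = 0.5283
  -1/3 × log₂(1/3) = 0.5283
  -1/3 × log₂(1/3) = 0.5283
H(X) = 1.5850 bits


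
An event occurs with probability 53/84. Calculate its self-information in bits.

Information content I(x) = -log₂(p(x))
I = -log₂(53/84) = -log₂(0.6310)
I = 0.6644 bits


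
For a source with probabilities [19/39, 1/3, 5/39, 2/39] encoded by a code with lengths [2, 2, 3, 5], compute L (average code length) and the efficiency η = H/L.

Average length L = Σ p_i × l_i = 2.2821 bits
Entropy H = 1.6335 bits
Efficiency η = H/L × 100% = 71.58%


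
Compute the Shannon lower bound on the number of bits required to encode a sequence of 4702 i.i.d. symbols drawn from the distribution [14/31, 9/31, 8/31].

Entropy H = 1.5403 bits/symbol
Minimum bits = H × n = 1.5403 × 4702
= 7242.26 bits


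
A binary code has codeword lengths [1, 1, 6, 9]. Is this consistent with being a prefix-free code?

Kraft inequality: Σ 2^(-l_i) ≤ 1 for prefix-free code
Calculating: 2^(-1) + 2^(-1) + 2^(-6) + 2^(-9)
= 0.5 + 0.5 + 0.015625 + 0.001953125
= 1.0176
Since 1.0176 > 1, prefix-free code does not exist


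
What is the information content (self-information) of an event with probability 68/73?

Information content I(x) = -log₂(p(x))
I = -log₂(68/73) = -log₂(0.9315)
I = 0.1024 bits


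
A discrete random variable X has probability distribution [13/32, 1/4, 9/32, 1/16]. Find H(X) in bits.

H(X) = -Σ p(x) log₂ p(x)
  -13/32 × log₂(13/32) = 0.5279
  -1/4 × log₂(1/4) = 0.5000
  -9/32 × log₂(9/32) = 0.5147
  -1/16 × log₂(1/16) = 0.2500
H(X) = 1.7927 bits


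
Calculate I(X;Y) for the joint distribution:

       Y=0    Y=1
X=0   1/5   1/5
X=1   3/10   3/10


H(X) = 0.9710, H(Y) = 1.0000, H(X,Y) = 1.9710
I(X;Y) = H(X) + H(Y) - H(X,Y) = 0.0000 bits


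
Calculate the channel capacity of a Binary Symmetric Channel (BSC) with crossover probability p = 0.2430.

For BSC with error probability p:
C = 1 - H(p) where H(p) is binary entropy
H(0.2430) = -0.2430 × log₂(0.2430) - 0.7570 × log₂(0.7570)
H(p) = 0.8000
C = 1 - 0.8000 = 0.2000 bits/use


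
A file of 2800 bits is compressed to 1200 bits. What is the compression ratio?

Compression ratio = Original / Compressed
= 2800 / 1200 = 2.33:1


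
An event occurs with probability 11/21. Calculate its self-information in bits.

Information content I(x) = -log₂(p(x))
I = -log₂(11/21) = -log₂(0.5238)
I = 0.9329 bits


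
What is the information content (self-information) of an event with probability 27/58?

Information content I(x) = -log₂(p(x))
I = -log₂(27/58) = -log₂(0.4655)
I = 1.1031 bits


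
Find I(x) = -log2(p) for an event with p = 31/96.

Information content I(x) = -log₂(p(x))
I = -log₂(31/96) = -log₂(0.3229)
I = 1.6308 bits


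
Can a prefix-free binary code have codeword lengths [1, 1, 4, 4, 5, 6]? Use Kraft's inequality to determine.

Kraft inequality: Σ 2^(-l_i) ≤ 1 for prefix-free code
Calculating: 2^(-1) + 2^(-1) + 2^(-4) + 2^(-4) + 2^(-5) + 2^(-6)
= 0.5 + 0.5 + 0.0625 + 0.0625 + 0.03125 + 0.015625
= 1.1719
Since 1.1719 > 1, prefix-free code does not exist


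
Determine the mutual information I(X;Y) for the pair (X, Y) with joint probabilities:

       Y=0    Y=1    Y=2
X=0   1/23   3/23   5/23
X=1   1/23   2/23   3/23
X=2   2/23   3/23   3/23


H(X) = 1.5653, H(Y) = 1.4777, H(X,Y) = 3.0179
I(X;Y) = H(X) + H(Y) - H(X,Y) = 0.0251 bits


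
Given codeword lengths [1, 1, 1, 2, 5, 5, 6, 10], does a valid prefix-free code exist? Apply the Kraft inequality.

Kraft inequality: Σ 2^(-l_i) ≤ 1 for prefix-free code
Calculating: 2^(-1) + 2^(-1) + 2^(-1) + 2^(-2) + 2^(-5) + 2^(-5) + 2^(-6) + 2^(-10)
= 0.5 + 0.5 + 0.5 + 0.25 + 0.03125 + 0.03125 + 0.015625 + 0.0009765625
= 1.8291
Since 1.8291 > 1, prefix-free code does not exist


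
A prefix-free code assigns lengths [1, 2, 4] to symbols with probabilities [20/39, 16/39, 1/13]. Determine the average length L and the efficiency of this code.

Average length L = Σ p_i × l_i = 1.6410 bits
Entropy H = 1.3061 bits
Efficiency η = H/L × 100% = 79.59%


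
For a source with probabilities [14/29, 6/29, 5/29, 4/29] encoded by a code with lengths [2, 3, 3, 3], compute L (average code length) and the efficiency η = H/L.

Average length L = Σ p_i × l_i = 2.5172 bits
Entropy H = 1.8089 bits
Efficiency η = H/L × 100% = 71.86%


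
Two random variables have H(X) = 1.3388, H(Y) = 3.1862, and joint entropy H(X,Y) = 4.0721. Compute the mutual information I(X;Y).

I(X;Y) = H(X) + H(Y) - H(X,Y)
I(X;Y) = 1.3388 + 3.1862 - 4.0721 = 0.4529 bits


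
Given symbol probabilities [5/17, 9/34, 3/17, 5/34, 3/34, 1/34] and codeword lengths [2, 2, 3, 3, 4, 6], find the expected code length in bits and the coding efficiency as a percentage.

Average length L = Σ p_i × l_i = 2.6176 bits
Entropy H = 2.3338 bits
Efficiency η = H/L × 100% = 89.16%


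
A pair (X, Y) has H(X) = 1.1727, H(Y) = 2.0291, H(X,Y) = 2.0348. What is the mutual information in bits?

I(X;Y) = H(X) + H(Y) - H(X,Y)
I(X;Y) = 1.1727 + 2.0291 - 2.0348 = 1.167 bits


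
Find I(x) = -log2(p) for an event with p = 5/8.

Information content I(x) = -log₂(p(x))
I = -log₂(5/8) = -log₂(0.6250)
I = 0.6781 bits


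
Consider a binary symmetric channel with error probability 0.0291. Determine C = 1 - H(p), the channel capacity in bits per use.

For BSC with error probability p:
C = 1 - H(p) where H(p) is binary entropy
H(0.0291) = -0.0291 × log₂(0.0291) - 0.9709 × log₂(0.9709)
H(p) = 0.1899
C = 1 - 0.1899 = 0.8101 bits/use


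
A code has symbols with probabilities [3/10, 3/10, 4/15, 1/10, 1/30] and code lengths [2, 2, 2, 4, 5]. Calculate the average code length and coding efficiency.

Average length L = Σ p_i × l_i = 2.3000 bits
Entropy H = 2.0464 bits
Efficiency η = H/L × 100% = 88.98%


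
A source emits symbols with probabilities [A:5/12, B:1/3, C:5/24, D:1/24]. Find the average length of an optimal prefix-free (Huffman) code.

Huffman tree construction:
Combine smallest probabilities repeatedly
Resulting codes:
  A: 0 (length 1)
  B: 11 (length 2)
  C: 101 (length 3)
  D: 100 (length 3)
Average length = Σ p(s) × length(s) = 1.8333 bits


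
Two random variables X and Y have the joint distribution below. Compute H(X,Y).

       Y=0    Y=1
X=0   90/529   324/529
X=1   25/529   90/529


H(X,Y) = -Σ p(x,y) log₂ p(x,y)
  p(0,0)=90/529: -0.1701 × log₂(0.1701) = 0.4347
  p(0,1)=324/529: -0.6125 × log₂(0.6125) = 0.4332
  p(1,0)=25/529: -0.0473 × log₂(0.0473) = 0.2081
  p(1,1)=90/529: -0.1701 × log₂(0.1701) = 0.4347
H(X,Y) = 1.5108 bits


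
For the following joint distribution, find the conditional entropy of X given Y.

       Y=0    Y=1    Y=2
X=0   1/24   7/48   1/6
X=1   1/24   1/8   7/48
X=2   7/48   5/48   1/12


H(X|Y) = Σ_y p(y) H(X|Y=y)
  p(Y=0) = 11/48, H(X|Y=0) = 1.3093
  p(Y=1) = 3/8, H(X|Y=1) = 1.5715
  p(Y=2) = 19/48, H(X|Y=2) = 1.5294
H(X|Y) = 0.2292×1.3093 + 0.3750×1.5715 + 0.3958×1.5294 = 1.4948 bits


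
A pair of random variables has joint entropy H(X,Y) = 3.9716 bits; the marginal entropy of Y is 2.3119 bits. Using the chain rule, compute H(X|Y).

Chain rule: H(X,Y) = H(X|Y) + H(Y)
H(X|Y) = H(X,Y) - H(Y) = 3.9716 - 2.3119 = 1.6597 bits


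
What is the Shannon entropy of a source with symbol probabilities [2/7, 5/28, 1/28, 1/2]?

H(X) = -Σ p(x) log₂ p(x)
  -2/7 × log₂(2/7) = 0.5164
  -5/28 × log₂(5/28) = 0.4438
  -1/28 × log₂(1/28) = 0.1717
  -1/2 × log₂(1/2) = 0.5000
H(X) = 1.6319 bits


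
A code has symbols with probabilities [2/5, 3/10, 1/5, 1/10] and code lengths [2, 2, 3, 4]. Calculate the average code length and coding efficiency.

Average length L = Σ p_i × l_i = 2.4000 bits
Entropy H = 1.8464 bits
Efficiency η = H/L × 100% = 76.93%


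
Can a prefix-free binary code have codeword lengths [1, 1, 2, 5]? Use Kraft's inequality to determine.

Kraft inequality: Σ 2^(-l_i) ≤ 1 for prefix-free code
Calculating: 2^(-1) + 2^(-1) + 2^(-2) + 2^(-5)
= 0.5 + 0.5 + 0.25 + 0.03125
= 1.2812
Since 1.2812 > 1, prefix-free code does not exist


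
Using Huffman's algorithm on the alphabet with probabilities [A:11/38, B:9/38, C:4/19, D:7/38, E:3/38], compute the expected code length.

Huffman tree construction:
Combine smallest probabilities repeatedly
Resulting codes:
  A: 11 (length 2)
  B: 01 (length 2)
  C: 00 (length 2)
  D: 101 (length 3)
  E: 100 (length 3)
Average length = Σ p(s) × length(s) = 2.2632 bits


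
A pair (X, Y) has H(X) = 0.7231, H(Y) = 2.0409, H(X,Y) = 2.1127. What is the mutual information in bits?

I(X;Y) = H(X) + H(Y) - H(X,Y)
I(X;Y) = 0.7231 + 2.0409 - 2.1127 = 0.6513 bits


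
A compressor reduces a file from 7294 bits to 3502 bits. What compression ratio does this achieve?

Compression ratio = Original / Compressed
= 7294 / 3502 = 2.08:1


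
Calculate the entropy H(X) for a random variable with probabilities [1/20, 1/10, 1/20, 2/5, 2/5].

H(X) = -Σ p(x) log₂ p(x)
  -1/20 × log₂(1/20) = 0.2161
  -1/10 × log₂(1/10) = 0.3322
  -1/20 × log₂(1/20) = 0.2161
  -2/5 × log₂(2/5) = 0.5288
  -2/5 × log₂(2/5) = 0.5288
H(X) = 1.8219 bits


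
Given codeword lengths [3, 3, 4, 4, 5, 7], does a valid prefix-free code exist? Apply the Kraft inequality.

Kraft inequality: Σ 2^(-l_i) ≤ 1 for prefix-free code
Calculating: 2^(-3) + 2^(-3) + 2^(-4) + 2^(-4) + 2^(-5) + 2^(-7)
= 0.125 + 0.125 + 0.0625 + 0.0625 + 0.03125 + 0.0078125
= 0.4141
Since 0.4141 ≤ 1, prefix-free code exists


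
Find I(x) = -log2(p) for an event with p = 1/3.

Information content I(x) = -log₂(p(x))
I = -log₂(1/3) = -log₂(0.3333)
I = 1.5850 bits


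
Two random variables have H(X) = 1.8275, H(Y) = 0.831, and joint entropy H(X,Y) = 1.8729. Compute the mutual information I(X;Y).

I(X;Y) = H(X) + H(Y) - H(X,Y)
I(X;Y) = 1.8275 + 0.831 - 1.8729 = 0.7856 bits


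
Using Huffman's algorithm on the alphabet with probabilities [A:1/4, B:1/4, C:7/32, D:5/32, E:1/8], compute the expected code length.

Huffman tree construction:
Combine smallest probabilities repeatedly
Resulting codes:
  A: 01 (length 2)
  B: 10 (length 2)
  C: 00 (length 2)
  D: 111 (length 3)
  E: 110 (length 3)
Average length = Σ p(s) × length(s) = 2.2812 bits


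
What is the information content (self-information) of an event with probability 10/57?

Information content I(x) = -log₂(p(x))
I = -log₂(10/57) = -log₂(0.1754)
I = 2.5110 bits


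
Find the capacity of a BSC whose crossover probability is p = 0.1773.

For BSC with error probability p:
C = 1 - H(p) where H(p) is binary entropy
H(0.1773) = -0.1773 × log₂(0.1773) - 0.8227 × log₂(0.8227)
H(p) = 0.6741
C = 1 - 0.6741 = 0.3259 bits/use


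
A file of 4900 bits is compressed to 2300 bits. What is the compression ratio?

Compression ratio = Original / Compressed
= 4900 / 2300 = 2.13:1


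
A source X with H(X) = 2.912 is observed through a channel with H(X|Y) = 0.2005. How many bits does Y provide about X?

I(X;Y) = H(X) - H(X|Y)
I(X;Y) = 2.912 - 0.2005 = 2.7115 bits


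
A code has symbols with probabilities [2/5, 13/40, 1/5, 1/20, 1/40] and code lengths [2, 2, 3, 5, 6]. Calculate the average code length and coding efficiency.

Average length L = Σ p_i × l_i = 2.4500 bits
Entropy H = 1.8693 bits
Efficiency η = H/L × 100% = 76.30%


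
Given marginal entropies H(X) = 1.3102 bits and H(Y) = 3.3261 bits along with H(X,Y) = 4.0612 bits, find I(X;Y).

I(X;Y) = H(X) + H(Y) - H(X,Y)
I(X;Y) = 1.3102 + 3.3261 - 4.0612 = 0.5751 bits


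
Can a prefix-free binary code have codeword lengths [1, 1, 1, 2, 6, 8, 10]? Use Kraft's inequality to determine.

Kraft inequality: Σ 2^(-l_i) ≤ 1 for prefix-free code
Calculating: 2^(-1) + 2^(-1) + 2^(-1) + 2^(-2) + 2^(-6) + 2^(-8) + 2^(-10)
= 0.5 + 0.5 + 0.5 + 0.25 + 0.015625 + 0.00390625 + 0.0009765625
= 1.7705
Since 1.7705 > 1, prefix-free code does not exist


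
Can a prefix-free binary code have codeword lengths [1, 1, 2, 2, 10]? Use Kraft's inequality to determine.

Kraft inequality: Σ 2^(-l_i) ≤ 1 for prefix-free code
Calculating: 2^(-1) + 2^(-1) + 2^(-2) + 2^(-2) + 2^(-10)
= 0.5 + 0.5 + 0.25 + 0.25 + 0.0009765625
= 1.5010
Since 1.5010 > 1, prefix-free code does not exist


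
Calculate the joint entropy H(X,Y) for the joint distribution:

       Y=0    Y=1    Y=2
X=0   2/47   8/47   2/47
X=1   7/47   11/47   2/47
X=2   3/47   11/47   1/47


H(X,Y) = -Σ p(x,y) log₂ p(x,y)
  p(0,0)=2/47: -0.0426 × log₂(0.0426) = 0.1938
  p(0,1)=8/47: -0.1702 × log₂(0.1702) = 0.4348
  p(0,2)=2/47: -0.0426 × log₂(0.0426) = 0.1938
  p(1,0)=7/47: -0.1489 × log₂(0.1489) = 0.4092
  p(1,1)=11/47: -0.2340 × log₂(0.2340) = 0.4904
  p(1,2)=2/47: -0.0426 × log₂(0.0426) = 0.1938
  p(2,0)=3/47: -0.0638 × log₂(0.0638) = 0.2534
  p(2,1)=11/47: -0.2340 × log₂(0.2340) = 0.4904
  p(2,2)=1/47: -0.0213 × log₂(0.0213) = 0.1182
H(X,Y) = 2.7777 bits


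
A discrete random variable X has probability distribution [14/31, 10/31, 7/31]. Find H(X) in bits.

H(X) = -Σ p(x) log₂ p(x)
  -14/31 × log₂(14/31) = 0.5179
  -10/31 × log₂(10/31) = 0.5265
  -7/31 × log₂(7/31) = 0.4848
H(X) = 1.5292 bits


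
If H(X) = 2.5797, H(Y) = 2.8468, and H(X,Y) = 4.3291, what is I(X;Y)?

I(X;Y) = H(X) + H(Y) - H(X,Y)
I(X;Y) = 2.5797 + 2.8468 - 4.3291 = 1.0974 bits


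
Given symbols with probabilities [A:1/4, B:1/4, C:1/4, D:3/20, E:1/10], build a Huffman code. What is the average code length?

Huffman tree construction:
Combine smallest probabilities repeatedly
Resulting codes:
  A: 00 (length 2)
  B: 01 (length 2)
  C: 10 (length 2)
  D: 111 (length 3)
  E: 110 (length 3)
Average length = Σ p(s) × length(s) = 2.2500 bits


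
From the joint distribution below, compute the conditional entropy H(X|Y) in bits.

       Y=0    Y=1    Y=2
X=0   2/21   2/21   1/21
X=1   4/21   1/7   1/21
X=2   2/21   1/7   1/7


H(X|Y) = Σ_y p(y) H(X|Y=y)
  p(Y=0) = 8/21, H(X|Y=0) = 1.5000
  p(Y=1) = 8/21, H(X|Y=1) = 1.5613
  p(Y=2) = 5/21, H(X|Y=2) = 1.3710
H(X|Y) = 0.3810×1.5000 + 0.3810×1.5613 + 0.2381×1.3710 = 1.4926 bits


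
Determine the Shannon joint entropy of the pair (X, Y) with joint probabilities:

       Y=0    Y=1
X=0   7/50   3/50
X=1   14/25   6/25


H(X,Y) = -Σ p(x,y) log₂ p(x,y)
  p(0,0)=7/50: -0.1400 × log₂(0.1400) = 0.3971
  p(0,1)=3/50: -0.0600 × log₂(0.0600) = 0.2435
  p(1,0)=14/25: -0.5600 × log₂(0.5600) = 0.4684
  p(1,1)=6/25: -0.2400 × log₂(0.2400) = 0.4941
H(X,Y) = 1.6032 bits


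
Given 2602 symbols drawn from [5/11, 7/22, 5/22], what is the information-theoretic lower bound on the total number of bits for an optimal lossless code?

Entropy H = 1.5285 bits/symbol
Minimum bits = H × n = 1.5285 × 2602
= 3977.17 bits


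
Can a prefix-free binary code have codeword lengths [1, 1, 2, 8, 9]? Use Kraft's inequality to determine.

Kraft inequality: Σ 2^(-l_i) ≤ 1 for prefix-free code
Calculating: 2^(-1) + 2^(-1) + 2^(-2) + 2^(-8) + 2^(-9)
= 0.5 + 0.5 + 0.25 + 0.00390625 + 0.001953125
= 1.2559
Since 1.2559 > 1, prefix-free code does not exist


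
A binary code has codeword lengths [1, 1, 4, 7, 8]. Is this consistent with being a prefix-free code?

Kraft inequality: Σ 2^(-l_i) ≤ 1 for prefix-free code
Calculating: 2^(-1) + 2^(-1) + 2^(-4) + 2^(-7) + 2^(-8)
= 0.5 + 0.5 + 0.0625 + 0.0078125 + 0.00390625
= 1.0742
Since 1.0742 > 1, prefix-free code does not exist


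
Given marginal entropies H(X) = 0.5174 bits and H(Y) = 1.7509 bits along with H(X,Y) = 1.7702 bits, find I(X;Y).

I(X;Y) = H(X) + H(Y) - H(X,Y)
I(X;Y) = 0.5174 + 1.7509 - 1.7702 = 0.4981 bits


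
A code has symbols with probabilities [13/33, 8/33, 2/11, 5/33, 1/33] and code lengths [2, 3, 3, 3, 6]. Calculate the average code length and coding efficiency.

Average length L = Σ p_i × l_i = 2.6970 bits
Entropy H = 2.0376 bits
Efficiency η = H/L × 100% = 75.55%


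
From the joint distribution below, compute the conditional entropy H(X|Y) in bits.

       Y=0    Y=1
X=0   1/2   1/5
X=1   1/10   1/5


H(X|Y) = Σ_y p(y) H(X|Y=y)
  p(Y=0) = 3/5, H(X|Y=0) = 0.6500
  p(Y=1) = 2/5, H(X|Y=1) = 1.0000
H(X|Y) = 0.6000×0.6500 + 0.4000×1.0000 = 0.7900 bits


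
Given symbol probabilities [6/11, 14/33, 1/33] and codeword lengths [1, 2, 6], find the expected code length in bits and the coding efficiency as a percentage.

Average length L = Σ p_i × l_i = 1.5758 bits
Entropy H = 1.1546 bits
Efficiency η = H/L × 100% = 73.28%


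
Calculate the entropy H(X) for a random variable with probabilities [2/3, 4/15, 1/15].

H(X) = -Σ p(x) log₂ p(x)
  -2/3 × log₂(2/3) = 0.3900
  -4/15 × log₂(4/15) = 0.5085
  -1/15 × log₂(1/15) = 0.2605
H(X) = 1.1589 bits


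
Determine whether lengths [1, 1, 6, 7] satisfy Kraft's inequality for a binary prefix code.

Kraft inequality: Σ 2^(-l_i) ≤ 1 for prefix-free code
Calculating: 2^(-1) + 2^(-1) + 2^(-6) + 2^(-7)
= 0.5 + 0.5 + 0.015625 + 0.0078125
= 1.0234
Since 1.0234 > 1, prefix-free code does not exist


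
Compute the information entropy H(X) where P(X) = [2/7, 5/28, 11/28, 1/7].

H(X) = -Σ p(x) log₂ p(x)
  -2/7 × log₂(2/7) = 0.5164
  -5/28 × log₂(5/28) = 0.4438
  -11/28 × log₂(11/28) = 0.5295
  -1/7 × log₂(1/7) = 0.4011
H(X) = 1.8908 bits


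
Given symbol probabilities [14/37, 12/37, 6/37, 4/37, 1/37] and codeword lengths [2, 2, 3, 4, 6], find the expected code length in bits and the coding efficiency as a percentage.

Average length L = Σ p_i × l_i = 2.4865 bits
Entropy H = 1.9707 bits
Efficiency η = H/L × 100% = 79.26%


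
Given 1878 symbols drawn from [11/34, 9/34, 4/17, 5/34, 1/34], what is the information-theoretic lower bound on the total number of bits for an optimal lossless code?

Entropy H = 2.0818 bits/symbol
Minimum bits = H × n = 2.0818 × 1878
= 3909.61 bits


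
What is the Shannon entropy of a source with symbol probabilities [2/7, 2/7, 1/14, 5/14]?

H(X) = -Σ p(x) log₂ p(x)
  -2/7 × log₂(2/7) = 0.5164
  -2/7 × log₂(2/7) = 0.5164
  -1/14 × log₂(1/14) = 0.2720
  -5/14 × log₂(5/14) = 0.5305
H(X) = 1.8352 bits


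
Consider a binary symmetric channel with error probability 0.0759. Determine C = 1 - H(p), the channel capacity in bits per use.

For BSC with error probability p:
C = 1 - H(p) where H(p) is binary entropy
H(0.0759) = -0.0759 × log₂(0.0759) - 0.9241 × log₂(0.9241)
H(p) = 0.3876
C = 1 - 0.3876 = 0.6124 bits/use


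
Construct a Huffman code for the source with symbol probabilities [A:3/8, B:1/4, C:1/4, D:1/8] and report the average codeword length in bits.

Huffman tree construction:
Combine smallest probabilities repeatedly
Resulting codes:
  A: 11 (length 2)
  B: 01 (length 2)
  C: 10 (length 2)
  D: 00 (length 2)
Average length = Σ p(s) × length(s) = 2.0000 bits


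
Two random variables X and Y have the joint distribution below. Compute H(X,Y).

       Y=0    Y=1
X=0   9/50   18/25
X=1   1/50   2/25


H(X,Y) = -Σ p(x,y) log₂ p(x,y)
  p(0,0)=9/50: -0.1800 × log₂(0.1800) = 0.4453
  p(0,1)=18/25: -0.7200 × log₂(0.7200) = 0.3412
  p(1,0)=1/50: -0.0200 × log₂(0.0200) = 0.1129
  p(1,1)=2/25: -0.0800 × log₂(0.0800) = 0.2915
H(X,Y) = 1.1909 bits


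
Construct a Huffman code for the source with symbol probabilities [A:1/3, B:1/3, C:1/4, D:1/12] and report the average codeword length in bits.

Huffman tree construction:
Combine smallest probabilities repeatedly
Resulting codes:
  A: 10 (length 2)
  B: 11 (length 2)
  C: 01 (length 2)
  D: 00 (length 2)
Average length = Σ p(s) × length(s) = 2.0000 bits


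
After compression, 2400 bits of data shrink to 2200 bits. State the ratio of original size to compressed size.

Compression ratio = Original / Compressed
= 2400 / 2200 = 1.09:1


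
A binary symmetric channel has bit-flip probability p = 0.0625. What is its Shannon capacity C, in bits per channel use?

For BSC with error probability p:
C = 1 - H(p) where H(p) is binary entropy
H(0.0625) = -0.0625 × log₂(0.0625) - 0.9375 × log₂(0.9375)
H(p) = 0.3373
C = 1 - 0.3373 = 0.6627 bits/use
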